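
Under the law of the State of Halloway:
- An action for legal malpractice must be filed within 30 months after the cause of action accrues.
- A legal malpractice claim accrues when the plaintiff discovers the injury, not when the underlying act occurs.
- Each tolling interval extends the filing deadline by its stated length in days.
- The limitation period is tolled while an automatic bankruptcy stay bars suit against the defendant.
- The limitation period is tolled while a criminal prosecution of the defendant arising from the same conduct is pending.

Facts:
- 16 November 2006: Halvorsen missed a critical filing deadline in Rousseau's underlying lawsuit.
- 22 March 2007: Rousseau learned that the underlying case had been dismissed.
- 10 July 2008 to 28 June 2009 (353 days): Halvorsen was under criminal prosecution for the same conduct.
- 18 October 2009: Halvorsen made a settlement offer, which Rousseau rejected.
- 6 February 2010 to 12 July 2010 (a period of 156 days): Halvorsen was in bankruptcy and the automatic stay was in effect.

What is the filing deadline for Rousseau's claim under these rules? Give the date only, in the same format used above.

The claim did not accrue until Rousseau discovered the injury on 22 March 2007; the 16 November 2006 act date does not start the clock under the stated rule.
30 months from 22 March 2007 is 22 September 2009.
The period was tolled for 353 days by the pending criminal prosecution (10 July 2008 to 28 June 2009), pushing the deadline to 10 September 2010.
Because the automatic bankruptcy stay ran from 6 February 2010 to 12 July 2010, the deadline is extended by 156 days to 13 February 2011.
None of the other events listed affects the running of the period under the stated rules.

13 February 2011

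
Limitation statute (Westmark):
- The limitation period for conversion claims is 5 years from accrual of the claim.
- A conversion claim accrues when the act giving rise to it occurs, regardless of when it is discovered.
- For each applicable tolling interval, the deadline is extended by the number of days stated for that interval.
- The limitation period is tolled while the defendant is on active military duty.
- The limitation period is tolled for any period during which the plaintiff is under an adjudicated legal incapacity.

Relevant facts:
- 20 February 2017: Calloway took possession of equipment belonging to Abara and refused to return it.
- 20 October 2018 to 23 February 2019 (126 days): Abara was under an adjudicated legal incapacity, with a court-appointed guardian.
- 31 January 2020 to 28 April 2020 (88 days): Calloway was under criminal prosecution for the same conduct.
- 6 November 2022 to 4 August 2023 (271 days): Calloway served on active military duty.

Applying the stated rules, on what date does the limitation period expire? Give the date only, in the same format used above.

26 June 2022

The limitation period began to run on 20 February 2017.
The untolled deadline — 5 years after 20 February 2017 — is 20 February 2022.
The period was tolled for 126 days by the plaintiff's legal incapacity (20 October 2018 to 23 February 2019), pushing the deadline to 26 June 2022.
The defendant's active military service starting 6 November 2022 came too late — the period had run on 26 June 2022 — and so does not extend the deadline.
Although a criminal prosecution ran from 31 January 2020 to 28 April 2020, the stated rules do not make that a tolling event, so it is disregarded.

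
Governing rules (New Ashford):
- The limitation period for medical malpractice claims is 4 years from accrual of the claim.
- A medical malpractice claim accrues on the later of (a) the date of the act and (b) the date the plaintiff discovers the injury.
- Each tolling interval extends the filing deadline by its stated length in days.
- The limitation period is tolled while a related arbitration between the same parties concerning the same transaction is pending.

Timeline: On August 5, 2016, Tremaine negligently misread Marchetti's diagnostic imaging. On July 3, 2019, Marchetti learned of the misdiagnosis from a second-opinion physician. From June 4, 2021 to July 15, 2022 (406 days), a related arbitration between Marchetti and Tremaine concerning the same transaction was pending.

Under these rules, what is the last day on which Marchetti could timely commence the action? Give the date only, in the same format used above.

Taking the later of the act (August 5, 2016) and discovery (July 3, 2019), the claim accrued on July 3, 2019.
Adding the 4 years base period to July 3, 2019 gives a deadline of July 3, 2023, before any tolling.
The period was tolled for 406 days by the pending related arbitration (June 4, 2021 to July 15, 2022), pushing the deadline to August 12, 2024.

August 12, 2024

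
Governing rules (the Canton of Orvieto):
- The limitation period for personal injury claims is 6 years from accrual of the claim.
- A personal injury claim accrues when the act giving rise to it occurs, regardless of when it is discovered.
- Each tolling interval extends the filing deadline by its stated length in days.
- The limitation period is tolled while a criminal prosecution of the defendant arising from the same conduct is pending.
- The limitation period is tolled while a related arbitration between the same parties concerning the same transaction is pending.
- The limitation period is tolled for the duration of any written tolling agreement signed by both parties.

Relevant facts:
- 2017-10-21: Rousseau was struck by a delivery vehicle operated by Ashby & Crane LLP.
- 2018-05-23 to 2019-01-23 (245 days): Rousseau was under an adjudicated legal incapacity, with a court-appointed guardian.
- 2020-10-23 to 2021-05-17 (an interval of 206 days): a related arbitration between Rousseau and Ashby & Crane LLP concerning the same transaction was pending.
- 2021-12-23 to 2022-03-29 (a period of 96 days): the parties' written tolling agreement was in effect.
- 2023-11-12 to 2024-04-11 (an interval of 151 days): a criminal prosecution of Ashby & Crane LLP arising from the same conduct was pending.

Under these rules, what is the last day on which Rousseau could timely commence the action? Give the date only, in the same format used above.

The limitation period began to run on 2017-10-21.
6 years from 2017-10-21 is 2023-10-21.
The period was tolled for 206 days by the pending related arbitration (2020-10-23 to 2021-05-17), pushing the deadline to 2024-05-14.
Because the written tolling agreement ran from 2021-12-23 to 2022-03-29, the deadline is extended by 96 days to 2024-08-18.
Because the pending criminal prosecution ran from 2023-11-12 to 2024-04-11, the deadline is extended by 151 days to 2025-01-16.
No stated provision tolls the period for the plaintiff's incapacity, so the interval from 2018-05-23 to 2019-01-23 has no effect on the deadline.

2025-01-16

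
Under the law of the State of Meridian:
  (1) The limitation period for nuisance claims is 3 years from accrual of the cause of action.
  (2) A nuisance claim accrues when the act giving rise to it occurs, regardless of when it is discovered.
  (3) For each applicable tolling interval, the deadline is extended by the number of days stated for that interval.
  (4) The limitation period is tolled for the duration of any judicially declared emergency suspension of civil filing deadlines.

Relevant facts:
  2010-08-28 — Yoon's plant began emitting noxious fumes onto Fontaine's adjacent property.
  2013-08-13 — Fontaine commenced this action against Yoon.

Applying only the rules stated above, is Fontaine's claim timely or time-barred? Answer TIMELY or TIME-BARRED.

TIMELY

The limitation period began to run on 2010-08-28.
3 years from 2010-08-28 is 2013-08-28.
The 2013-08-13 filing precedes the 2013-08-28 deadline; the claim is timely.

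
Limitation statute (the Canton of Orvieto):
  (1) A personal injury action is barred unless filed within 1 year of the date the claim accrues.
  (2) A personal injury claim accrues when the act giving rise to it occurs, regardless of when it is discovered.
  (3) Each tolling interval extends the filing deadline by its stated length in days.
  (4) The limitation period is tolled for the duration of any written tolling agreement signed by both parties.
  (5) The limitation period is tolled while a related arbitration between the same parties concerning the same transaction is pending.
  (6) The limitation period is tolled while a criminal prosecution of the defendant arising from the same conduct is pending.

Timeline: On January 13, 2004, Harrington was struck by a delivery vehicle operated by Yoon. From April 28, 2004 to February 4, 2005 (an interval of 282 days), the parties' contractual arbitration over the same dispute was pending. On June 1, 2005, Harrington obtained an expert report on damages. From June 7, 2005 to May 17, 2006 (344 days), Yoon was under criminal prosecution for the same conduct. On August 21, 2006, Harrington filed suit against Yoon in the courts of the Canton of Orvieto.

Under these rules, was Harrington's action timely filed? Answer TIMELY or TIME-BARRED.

TIMELY

The claim accrued on January 13, 2004, when the wrongful act occurred.
The untolled deadline — 1 year after January 13, 2004 — is January 13, 2005.
The period was tolled for 282 days by the pending related arbitration (April 28, 2004 to February 4, 2005), pushing the deadline to October 22, 2005.
The pending criminal prosecution from June 7, 2005 to May 17, 2006 tolled the period for 344 days, extending the deadline to October 1, 2006.
None of the other events listed affects the running of the period under the stated rules.
Harrington filed on August 21, 2006, before the October 1, 2006 deadline, so the action is timely.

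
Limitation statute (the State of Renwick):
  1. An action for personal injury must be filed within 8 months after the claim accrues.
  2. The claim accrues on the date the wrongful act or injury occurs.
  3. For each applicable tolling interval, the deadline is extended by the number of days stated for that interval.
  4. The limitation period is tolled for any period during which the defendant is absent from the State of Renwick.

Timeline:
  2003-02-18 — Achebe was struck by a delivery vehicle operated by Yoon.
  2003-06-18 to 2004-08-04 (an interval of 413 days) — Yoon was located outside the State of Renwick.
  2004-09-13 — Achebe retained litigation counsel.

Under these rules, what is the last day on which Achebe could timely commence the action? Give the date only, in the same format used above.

The claim accrued on 2003-02-18, the date of the act.
8 months from 2003-02-18 is 2003-10-18.
Because the defendant's absence from the jurisdiction ran from 2003-06-18 to 2004-08-04, the deadline is extended by 413 days to 2004-12-04.
The other events in the timeline have no effect on the limitation period under the stated rules.

2004-12-04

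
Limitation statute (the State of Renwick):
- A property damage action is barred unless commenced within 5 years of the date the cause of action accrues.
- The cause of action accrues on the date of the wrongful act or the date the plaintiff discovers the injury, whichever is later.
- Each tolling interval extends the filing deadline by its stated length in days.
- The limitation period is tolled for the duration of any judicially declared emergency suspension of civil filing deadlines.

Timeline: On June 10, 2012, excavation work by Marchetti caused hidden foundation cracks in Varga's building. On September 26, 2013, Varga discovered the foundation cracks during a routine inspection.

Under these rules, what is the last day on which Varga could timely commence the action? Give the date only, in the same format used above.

September 26, 2018

Because discovery on September 26, 2013 post-dates the June 10, 2012 act, accrual under the later-of rule falls on September 26, 2013.
The untolled deadline — 5 years after September 26, 2013 — is September 26, 2018.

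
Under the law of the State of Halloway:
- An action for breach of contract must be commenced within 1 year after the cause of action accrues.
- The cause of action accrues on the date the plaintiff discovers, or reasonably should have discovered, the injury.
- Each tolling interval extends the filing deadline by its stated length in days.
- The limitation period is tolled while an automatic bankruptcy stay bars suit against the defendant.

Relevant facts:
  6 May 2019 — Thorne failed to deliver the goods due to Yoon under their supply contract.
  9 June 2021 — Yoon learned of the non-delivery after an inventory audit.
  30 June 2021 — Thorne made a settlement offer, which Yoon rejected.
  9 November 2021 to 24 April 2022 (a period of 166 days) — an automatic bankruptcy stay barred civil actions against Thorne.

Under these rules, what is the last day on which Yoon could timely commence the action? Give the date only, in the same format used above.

22 November 2022

Accrual is tied to discovery, so the period began on 9 June 2021 rather than on 6 May 2019 when the act occurred.
Adding the 1 year base period to 9 June 2021 gives a deadline of 9 June 2022, before any tolling.
The period was tolled for 166 days by the automatic bankruptcy stay (9 November 2021 to 24 April 2022), pushing the deadline to 22 November 2022.
The other events in the timeline have no effect on the limitation period under the stated rules.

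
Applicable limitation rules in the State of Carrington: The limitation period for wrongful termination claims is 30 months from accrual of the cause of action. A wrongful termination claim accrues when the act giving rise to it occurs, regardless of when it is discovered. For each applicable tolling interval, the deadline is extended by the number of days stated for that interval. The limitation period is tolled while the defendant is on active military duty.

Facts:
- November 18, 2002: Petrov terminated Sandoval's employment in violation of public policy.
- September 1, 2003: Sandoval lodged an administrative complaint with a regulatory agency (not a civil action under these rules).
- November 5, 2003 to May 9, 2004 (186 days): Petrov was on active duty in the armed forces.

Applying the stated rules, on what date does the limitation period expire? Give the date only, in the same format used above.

November 20, 2005

The limitation period began to run on November 18, 2002.
The untolled deadline — 30 months after November 18, 2002 — is May 18, 2005.
The defendant's active military service from November 5, 2003 to May 9, 2004 tolled the period for 186 days, extending the deadline to November 20, 2005.
The other events in the timeline have no effect on the limitation period under the stated rules.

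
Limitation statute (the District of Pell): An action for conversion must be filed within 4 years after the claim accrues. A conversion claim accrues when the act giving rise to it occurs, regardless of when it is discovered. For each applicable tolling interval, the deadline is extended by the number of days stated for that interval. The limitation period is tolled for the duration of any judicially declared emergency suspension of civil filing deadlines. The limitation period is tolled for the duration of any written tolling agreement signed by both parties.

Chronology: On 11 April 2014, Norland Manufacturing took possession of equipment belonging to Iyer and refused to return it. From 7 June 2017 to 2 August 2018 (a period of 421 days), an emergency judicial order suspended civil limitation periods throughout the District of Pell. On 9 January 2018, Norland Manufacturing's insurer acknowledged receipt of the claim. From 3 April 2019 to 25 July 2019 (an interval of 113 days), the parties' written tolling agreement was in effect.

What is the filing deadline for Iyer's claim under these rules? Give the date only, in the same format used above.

27 September 2019

The claim accrued on 11 April 2014, when the wrongful act occurred.
Adding the 4 years base period to 11 April 2014 gives a deadline of 11 April 2018, before any tolling.
The period was tolled for 421 days by the emergency suspension of filing deadlines (7 June 2017 to 2 August 2018), pushing the deadline to 6 June 2019.
Because the written tolling agreement ran from 3 April 2019 to 25 July 2019, the deadline is extended by 113 days to 27 September 2019.
Nothing else in the chronology tolls or restarts the period.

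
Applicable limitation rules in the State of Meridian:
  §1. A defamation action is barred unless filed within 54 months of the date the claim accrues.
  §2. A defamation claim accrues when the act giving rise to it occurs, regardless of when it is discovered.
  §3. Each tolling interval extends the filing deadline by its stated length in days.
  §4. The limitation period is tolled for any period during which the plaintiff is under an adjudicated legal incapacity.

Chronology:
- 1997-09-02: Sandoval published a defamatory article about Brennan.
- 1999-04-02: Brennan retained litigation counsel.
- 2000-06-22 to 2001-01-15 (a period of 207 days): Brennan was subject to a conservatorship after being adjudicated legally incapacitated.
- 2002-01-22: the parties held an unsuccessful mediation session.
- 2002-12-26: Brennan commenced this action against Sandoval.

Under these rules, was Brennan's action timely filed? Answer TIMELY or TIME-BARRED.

The claim accrued on 1997-09-02, the date of the act.
Adding the 54 months base period to 1997-09-02 gives a deadline of 2002-03-02, before any tolling.
Because the plaintiff's legal incapacity ran from 2000-06-22 to 2001-01-15, the deadline is extended by 207 days to 2002-09-25.
The other events in the timeline have no effect on the limitation period under the stated rules.
The 2002-12-26 filing falls after the 2002-09-25 deadline; the claim is time-barred.

TIME-BARRED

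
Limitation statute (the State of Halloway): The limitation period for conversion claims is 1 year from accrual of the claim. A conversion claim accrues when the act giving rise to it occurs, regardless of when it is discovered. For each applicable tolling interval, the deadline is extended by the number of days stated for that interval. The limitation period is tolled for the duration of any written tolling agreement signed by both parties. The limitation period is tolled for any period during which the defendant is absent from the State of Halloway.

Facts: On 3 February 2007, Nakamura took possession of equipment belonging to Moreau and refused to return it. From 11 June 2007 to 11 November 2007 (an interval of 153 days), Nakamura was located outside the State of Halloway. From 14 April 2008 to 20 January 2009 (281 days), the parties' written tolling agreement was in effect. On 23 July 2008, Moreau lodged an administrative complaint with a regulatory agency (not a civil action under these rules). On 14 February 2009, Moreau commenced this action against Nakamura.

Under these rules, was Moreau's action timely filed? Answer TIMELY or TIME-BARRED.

The limitation period began to run on 3 February 2007.
1 year from 3 February 2007 is 3 February 2008.
The defendant's absence from the jurisdiction from 11 June 2007 to 11 November 2007 tolled the period for 153 days, extending the deadline to 5 July 2008.
The written tolling agreement from 14 April 2008 to 20 January 2009 tolled the period for 281 days, extending the deadline to 12 April 2009.
Nothing else in the chronology tolls or restarts the period.
The 14 February 2009 filing precedes the 12 April 2009 deadline; the claim is timely.

TIMELY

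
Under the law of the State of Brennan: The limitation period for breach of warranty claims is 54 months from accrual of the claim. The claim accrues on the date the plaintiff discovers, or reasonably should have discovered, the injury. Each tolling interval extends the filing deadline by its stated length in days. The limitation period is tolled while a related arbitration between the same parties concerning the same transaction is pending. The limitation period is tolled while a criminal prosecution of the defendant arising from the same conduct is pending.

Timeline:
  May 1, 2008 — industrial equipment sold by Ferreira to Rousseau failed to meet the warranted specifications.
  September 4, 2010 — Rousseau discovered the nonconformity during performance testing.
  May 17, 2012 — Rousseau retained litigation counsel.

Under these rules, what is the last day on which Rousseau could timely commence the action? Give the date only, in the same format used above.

March 4, 2015

The claim did not accrue until Rousseau discovered the injury on September 4, 2010; the May 1, 2008 act date does not start the clock under the stated rule.
The untolled deadline — 54 months after September 4, 2010 — is March 4, 2015.
The other events in the timeline have no effect on the limitation period under the stated rules.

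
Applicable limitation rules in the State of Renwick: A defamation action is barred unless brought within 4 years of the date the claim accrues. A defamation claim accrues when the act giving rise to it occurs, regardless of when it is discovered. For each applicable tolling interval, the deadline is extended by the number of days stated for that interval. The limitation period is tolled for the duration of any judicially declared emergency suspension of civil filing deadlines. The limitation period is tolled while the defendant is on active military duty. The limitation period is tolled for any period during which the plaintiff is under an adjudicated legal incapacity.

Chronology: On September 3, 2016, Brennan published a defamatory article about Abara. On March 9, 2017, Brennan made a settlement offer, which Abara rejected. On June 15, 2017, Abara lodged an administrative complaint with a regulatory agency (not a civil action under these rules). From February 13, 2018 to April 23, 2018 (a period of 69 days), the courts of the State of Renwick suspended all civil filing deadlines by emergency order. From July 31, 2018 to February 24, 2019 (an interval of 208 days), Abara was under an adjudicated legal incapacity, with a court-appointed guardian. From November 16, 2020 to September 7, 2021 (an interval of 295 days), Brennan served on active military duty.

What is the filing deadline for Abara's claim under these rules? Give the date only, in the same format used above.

The limitation period began to run on September 3, 2016.
4 years from September 3, 2016 is September 3, 2020.
The emergency suspension of filing deadlines from February 13, 2018 to April 23, 2018 tolled the period for 69 days, extending the deadline to November 11, 2020.
The plaintiff's legal incapacity from July 31, 2018 to February 24, 2019 tolled the period for 208 days, extending the deadline to June 7, 2021.
The period was tolled for 295 days by the defendant's active military service (November 16, 2020 to September 7, 2021), pushing the deadline to March 29, 2022.
None of the other events listed affects the running of the period under the stated rules.

March 29, 2022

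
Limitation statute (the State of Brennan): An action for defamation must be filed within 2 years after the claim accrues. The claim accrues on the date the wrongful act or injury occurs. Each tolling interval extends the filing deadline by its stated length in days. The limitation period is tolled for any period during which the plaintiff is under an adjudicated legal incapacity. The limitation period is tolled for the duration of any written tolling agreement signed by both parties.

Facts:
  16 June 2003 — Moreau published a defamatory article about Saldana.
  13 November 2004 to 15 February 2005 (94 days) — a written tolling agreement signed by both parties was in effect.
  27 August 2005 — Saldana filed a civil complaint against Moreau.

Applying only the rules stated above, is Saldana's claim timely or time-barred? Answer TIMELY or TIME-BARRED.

The claim accrued on 16 June 2003, when the wrongful act occurred.
Adding the 2 years base period to 16 June 2003 gives a deadline of 16 June 2005, before any tolling.
The period was tolled for 94 days by the written tolling agreement (13 November 2004 to 15 February 2005), pushing the deadline to 18 September 2005.
Filing on 27 August 2005 beat the 18 September 2005 deadline — the action is timely.

TIMELY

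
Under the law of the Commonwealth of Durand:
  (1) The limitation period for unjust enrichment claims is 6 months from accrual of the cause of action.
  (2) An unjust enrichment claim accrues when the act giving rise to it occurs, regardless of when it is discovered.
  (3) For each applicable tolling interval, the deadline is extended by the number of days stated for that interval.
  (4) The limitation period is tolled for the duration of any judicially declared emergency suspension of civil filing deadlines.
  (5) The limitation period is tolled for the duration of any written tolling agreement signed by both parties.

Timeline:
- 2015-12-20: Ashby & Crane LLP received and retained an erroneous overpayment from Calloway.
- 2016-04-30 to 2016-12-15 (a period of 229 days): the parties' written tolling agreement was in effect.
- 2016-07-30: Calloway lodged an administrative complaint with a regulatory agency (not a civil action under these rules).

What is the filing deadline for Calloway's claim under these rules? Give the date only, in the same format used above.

The claim accrued on 2015-12-20, when the wrongful act occurred.
6 months from 2015-12-20 is 2016-06-20.
The written tolling agreement from 2016-04-30 to 2016-12-15 tolled the period for 229 days, extending the deadline to 2017-02-04.
Nothing else in the chronology tolls or restarts the period.

2017-02-04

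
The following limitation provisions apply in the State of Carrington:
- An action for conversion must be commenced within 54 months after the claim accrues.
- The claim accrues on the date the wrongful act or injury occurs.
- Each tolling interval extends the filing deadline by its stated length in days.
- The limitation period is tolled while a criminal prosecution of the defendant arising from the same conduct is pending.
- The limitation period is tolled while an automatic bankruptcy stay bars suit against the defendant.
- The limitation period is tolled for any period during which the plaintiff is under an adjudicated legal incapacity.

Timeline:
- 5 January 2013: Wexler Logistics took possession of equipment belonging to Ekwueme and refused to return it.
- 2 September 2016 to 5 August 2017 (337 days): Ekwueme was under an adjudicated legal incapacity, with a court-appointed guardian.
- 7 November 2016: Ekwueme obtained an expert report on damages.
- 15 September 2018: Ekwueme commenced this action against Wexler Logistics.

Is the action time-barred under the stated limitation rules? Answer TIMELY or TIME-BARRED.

TIME-BARRED

The claim accrued on 5 January 2013, when the wrongful act occurred.
Adding the 54 months base period to 5 January 2013 gives a deadline of 5 July 2017, before any tolling.
Because the plaintiff's legal incapacity ran from 2 September 2016 to 5 August 2017, the deadline is extended by 337 days to 7 June 2018.
The other events in the timeline have no effect on the limitation period under the stated rules.
Filing on 15 September 2018 missed the 7 June 2018 deadline — the action is time-barred.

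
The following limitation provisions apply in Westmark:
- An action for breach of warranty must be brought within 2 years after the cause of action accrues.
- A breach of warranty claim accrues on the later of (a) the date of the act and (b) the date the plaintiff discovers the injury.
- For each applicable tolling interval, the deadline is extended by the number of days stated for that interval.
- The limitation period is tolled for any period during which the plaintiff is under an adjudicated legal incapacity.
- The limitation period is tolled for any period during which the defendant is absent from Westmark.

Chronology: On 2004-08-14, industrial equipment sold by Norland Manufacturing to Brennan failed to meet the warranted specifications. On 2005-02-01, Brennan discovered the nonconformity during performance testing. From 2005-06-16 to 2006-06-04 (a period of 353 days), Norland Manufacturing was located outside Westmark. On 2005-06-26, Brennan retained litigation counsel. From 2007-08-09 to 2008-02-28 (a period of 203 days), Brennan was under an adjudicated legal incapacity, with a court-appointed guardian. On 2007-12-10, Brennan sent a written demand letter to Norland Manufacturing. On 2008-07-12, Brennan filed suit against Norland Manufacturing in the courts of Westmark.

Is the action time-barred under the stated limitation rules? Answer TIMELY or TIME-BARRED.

TIMELY

Because discovery on 2005-02-01 post-dates the 2004-08-14 act, accrual under the later-of rule falls on 2005-02-01.
The untolled deadline — 2 years after 2005-02-01 — is 2007-02-01.
The defendant's absence from the jurisdiction from 2005-06-16 to 2006-06-04 tolled the period for 353 days, extending the deadline to 2008-01-20.
Because the plaintiff's legal incapacity ran from 2007-08-09 to 2008-02-28, the deadline is extended by 203 days to 2008-08-10.
None of the other events listed affects the running of the period under the stated rules.
Brennan filed on 2008-07-12, before the 2008-08-10 deadline, so the action is timely.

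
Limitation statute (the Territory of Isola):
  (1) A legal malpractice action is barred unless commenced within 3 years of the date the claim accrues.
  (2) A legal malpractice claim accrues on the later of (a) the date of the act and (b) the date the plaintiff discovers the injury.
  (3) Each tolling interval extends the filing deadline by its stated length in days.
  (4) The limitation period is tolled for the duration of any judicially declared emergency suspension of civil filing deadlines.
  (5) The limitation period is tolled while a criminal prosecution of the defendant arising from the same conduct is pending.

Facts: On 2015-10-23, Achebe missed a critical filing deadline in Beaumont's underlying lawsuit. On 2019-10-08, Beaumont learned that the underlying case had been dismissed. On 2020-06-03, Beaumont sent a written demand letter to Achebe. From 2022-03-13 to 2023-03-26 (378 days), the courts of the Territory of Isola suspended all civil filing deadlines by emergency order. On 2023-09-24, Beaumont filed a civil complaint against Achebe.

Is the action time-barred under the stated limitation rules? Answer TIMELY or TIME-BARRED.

The claim accrued on 2019-10-08 — the later of the 2015-10-23 act and the 2019-10-08 discovery.
Adding the 3 years base period to 2019-10-08 gives a deadline of 2022-10-08, before any tolling.
Because the emergency suspension of filing deadlines ran from 2022-03-13 to 2023-03-26, the deadline is extended by 378 days to 2023-10-21.
The other events in the timeline have no effect on the limitation period under the stated rules.
The 2023-09-24 filing precedes the 2023-10-21 deadline; the claim is timely.

TIMELY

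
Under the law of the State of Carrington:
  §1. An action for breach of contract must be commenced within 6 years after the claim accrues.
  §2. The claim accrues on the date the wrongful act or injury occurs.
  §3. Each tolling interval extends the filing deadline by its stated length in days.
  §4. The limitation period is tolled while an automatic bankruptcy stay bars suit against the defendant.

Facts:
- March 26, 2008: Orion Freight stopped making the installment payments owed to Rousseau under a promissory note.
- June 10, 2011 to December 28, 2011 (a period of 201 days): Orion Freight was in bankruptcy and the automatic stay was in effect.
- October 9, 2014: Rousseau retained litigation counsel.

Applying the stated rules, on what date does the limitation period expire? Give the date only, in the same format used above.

October 13, 2014

The claim accrued on March 26, 2008, the date of the act.
Adding the 6 years base period to March 26, 2008 gives a deadline of March 26, 2014, before any tolling.
Because the automatic bankruptcy stay ran from June 10, 2011 to December 28, 2011, the deadline is extended by 201 days to October 13, 2014.
The other events in the timeline have no effect on the limitation period under the stated rules.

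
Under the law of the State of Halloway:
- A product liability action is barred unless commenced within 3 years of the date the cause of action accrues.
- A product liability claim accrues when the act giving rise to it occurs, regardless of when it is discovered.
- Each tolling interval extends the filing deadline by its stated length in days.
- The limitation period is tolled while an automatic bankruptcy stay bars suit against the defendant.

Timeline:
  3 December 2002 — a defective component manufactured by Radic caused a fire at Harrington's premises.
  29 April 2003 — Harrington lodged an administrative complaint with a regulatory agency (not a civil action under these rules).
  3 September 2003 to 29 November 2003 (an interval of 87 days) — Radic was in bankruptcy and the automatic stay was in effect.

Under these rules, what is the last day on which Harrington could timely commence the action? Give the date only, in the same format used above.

28 February 2006

The claim accrued on 3 December 2002, when the wrongful act occurred.
The untolled deadline — 3 years after 3 December 2002 — is 3 December 2005.
Because the automatic bankruptcy stay ran from 3 September 2003 to 29 November 2003, the deadline is extended by 87 days to 28 February 2006.
The other events in the timeline have no effect on the limitation period under the stated rules.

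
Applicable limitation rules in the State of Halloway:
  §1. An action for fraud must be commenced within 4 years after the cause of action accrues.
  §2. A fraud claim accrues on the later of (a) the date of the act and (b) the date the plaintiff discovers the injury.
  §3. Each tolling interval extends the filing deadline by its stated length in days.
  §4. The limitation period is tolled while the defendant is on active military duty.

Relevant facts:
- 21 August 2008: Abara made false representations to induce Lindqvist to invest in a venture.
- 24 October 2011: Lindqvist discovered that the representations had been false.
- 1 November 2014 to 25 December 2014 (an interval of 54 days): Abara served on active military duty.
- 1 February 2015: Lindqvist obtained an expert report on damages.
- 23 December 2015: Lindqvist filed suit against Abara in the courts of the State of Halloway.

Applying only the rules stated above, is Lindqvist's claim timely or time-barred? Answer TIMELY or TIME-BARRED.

Because discovery on 24 October 2011 post-dates the 21 August 2008 act, accrual under the later-of rule falls on 24 October 2011.
Adding the 4 years base period to 24 October 2011 gives a deadline of 24 October 2015, before any tolling.
The defendant's active military service from 1 November 2014 to 25 December 2014 tolled the period for 54 days, extending the deadline to 17 December 2015.
The other events in the timeline have no effect on the limitation period under the stated rules.
The 23 December 2015 filing falls after the 17 December 2015 deadline; the claim is time-barred.

TIME-BARRED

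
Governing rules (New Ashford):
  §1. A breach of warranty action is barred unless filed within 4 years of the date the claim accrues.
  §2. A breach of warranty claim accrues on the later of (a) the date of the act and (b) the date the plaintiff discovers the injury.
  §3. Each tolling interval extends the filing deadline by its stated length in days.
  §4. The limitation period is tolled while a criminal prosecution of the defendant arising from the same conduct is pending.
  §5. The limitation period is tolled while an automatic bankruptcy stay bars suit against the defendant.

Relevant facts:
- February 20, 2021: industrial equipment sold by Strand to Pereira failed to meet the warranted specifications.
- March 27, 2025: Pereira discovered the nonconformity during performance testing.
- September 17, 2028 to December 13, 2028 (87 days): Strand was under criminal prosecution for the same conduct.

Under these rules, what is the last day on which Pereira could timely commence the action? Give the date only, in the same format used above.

June 22, 2029

The claim accrued on March 27, 2025 — the later of the February 20, 2021 act and the March 27, 2025 discovery.
The untolled deadline — 4 years after March 27, 2025 — is March 27, 2029.
The period was tolled for 87 days by the pending criminal prosecution (September 17, 2028 to December 13, 2028), pushing the deadline to June 22, 2029.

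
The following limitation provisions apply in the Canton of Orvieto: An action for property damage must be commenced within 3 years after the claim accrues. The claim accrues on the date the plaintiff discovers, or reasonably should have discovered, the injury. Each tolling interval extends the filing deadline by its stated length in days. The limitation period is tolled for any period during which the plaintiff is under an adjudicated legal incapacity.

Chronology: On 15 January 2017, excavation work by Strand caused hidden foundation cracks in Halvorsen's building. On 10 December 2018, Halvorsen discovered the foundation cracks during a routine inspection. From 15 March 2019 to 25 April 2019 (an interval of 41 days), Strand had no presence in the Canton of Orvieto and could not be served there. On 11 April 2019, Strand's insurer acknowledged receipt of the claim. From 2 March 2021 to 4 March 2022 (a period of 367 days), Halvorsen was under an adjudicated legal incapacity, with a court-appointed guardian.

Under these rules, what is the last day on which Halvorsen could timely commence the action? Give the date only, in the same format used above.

12 December 2022

Accrual is tied to discovery, so the period began on 10 December 2018 rather than on 15 January 2017 when the act occurred.
The untolled deadline — 3 years after 10 December 2018 — is 10 December 2021.
Because the plaintiff's legal incapacity ran from 2 March 2021 to 4 March 2022, the deadline is extended by 367 days to 12 December 2022.
The defendant's absence from the jurisdiction from 15 March 2019 to 25 April 2019 does not toll the period, because no stated rule makes the defendant's absence a tolling event.
The other events in the timeline have no effect on the limitation period under the stated rules.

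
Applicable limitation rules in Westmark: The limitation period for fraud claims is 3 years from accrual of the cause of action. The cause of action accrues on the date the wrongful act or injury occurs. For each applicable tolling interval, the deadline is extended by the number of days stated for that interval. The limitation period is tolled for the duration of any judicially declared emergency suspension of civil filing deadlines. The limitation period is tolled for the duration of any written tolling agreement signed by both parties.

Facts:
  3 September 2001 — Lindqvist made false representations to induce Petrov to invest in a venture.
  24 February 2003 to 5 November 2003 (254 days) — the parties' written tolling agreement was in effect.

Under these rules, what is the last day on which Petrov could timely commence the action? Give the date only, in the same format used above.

The cause of action accrued on 3 September 2001, the date of the act.
The untolled deadline — 3 years after 3 September 2001 — is 3 September 2004.
The period was tolled for 254 days by the written tolling agreement (24 February 2003 to 5 November 2003), pushing the deadline to 15 May 2005.

15 May 2005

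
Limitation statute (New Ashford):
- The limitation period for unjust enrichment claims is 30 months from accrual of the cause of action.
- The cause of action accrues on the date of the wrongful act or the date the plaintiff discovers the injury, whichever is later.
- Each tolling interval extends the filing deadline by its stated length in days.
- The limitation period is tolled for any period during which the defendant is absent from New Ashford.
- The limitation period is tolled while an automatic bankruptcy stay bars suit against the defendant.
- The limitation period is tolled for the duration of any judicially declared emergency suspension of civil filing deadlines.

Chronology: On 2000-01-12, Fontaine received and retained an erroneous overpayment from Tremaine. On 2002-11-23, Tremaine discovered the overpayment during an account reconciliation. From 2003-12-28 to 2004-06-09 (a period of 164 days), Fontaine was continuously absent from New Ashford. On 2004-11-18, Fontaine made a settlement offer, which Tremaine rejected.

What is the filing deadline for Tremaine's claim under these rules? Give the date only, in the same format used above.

Taking the later of the act (2000-01-12) and discovery (2002-11-23), the claim accrued on 2002-11-23.
30 months from 2002-11-23 is 2005-05-23.
The defendant's absence from the jurisdiction from 2003-12-28 to 2004-06-09 tolled the period for 164 days, extending the deadline to 2005-11-03.
The other events in the timeline have no effect on the limitation period under the stated rules.

2005-11-03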